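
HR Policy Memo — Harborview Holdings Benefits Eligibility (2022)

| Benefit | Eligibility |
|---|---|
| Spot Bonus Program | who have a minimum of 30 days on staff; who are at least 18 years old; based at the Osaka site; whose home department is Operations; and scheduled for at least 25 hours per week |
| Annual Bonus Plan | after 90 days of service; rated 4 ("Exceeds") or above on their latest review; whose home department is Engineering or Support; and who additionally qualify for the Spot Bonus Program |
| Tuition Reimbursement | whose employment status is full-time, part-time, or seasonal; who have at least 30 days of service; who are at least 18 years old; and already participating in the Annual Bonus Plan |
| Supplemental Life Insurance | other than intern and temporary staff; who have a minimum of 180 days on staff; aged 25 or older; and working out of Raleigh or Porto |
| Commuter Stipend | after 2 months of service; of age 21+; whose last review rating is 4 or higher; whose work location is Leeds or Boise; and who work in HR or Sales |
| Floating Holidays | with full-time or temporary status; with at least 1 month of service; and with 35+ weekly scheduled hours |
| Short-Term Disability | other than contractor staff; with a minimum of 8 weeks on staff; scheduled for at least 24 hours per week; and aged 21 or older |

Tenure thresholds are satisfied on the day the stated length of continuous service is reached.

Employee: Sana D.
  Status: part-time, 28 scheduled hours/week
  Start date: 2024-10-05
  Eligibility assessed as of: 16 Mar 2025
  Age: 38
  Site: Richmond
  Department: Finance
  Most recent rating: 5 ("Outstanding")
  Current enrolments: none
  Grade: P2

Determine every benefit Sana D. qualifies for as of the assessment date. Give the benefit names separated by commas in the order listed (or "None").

Service from 2024-10-05 to 16 Mar 2025: 162 days.
Spot Bonus Program — service 162 days ≥ 30 days ✓; age 38 ≥ 18 ✓; site Richmond ✗ (not Osaka) → not eligible.
Annual Bonus Plan — service 162 days ≥ 90 days ✓; rating 5 ≥ 4 ✓; dept Finance ✗ → not eligible.
Tuition Reimbursement — status part-time ✓; service 162 days ≥ 30 days ✓; age 38 ≥ 18 ✓; not enrolled in Annual Bonus Plan ✗ → not eligible.
Supplemental Life Insurance — status part-time ✓ (not excluded); service 162 days < 180 days ✗ → not eligible.
Commuter Stipend — service 162 days ≥ 2 months (≈60 days) ✓; age 38 ≥ 21 ✓; rating 5 ≥ 4 ✓; site Richmond ✗ (not Leeds or Boise) → not eligible.
Floating Holidays — status part-time ✗ (requires full-time or temporary) → not eligible.
Short-Term Disability — status part-time ✓ (not excluded); service 162 days ≥ 8 weeks (≈56 days) ✓; 28 hrs/wk ≥ 24 ✓; age 38 ≥ 21 ✓ → eligible.

Short-Term Disability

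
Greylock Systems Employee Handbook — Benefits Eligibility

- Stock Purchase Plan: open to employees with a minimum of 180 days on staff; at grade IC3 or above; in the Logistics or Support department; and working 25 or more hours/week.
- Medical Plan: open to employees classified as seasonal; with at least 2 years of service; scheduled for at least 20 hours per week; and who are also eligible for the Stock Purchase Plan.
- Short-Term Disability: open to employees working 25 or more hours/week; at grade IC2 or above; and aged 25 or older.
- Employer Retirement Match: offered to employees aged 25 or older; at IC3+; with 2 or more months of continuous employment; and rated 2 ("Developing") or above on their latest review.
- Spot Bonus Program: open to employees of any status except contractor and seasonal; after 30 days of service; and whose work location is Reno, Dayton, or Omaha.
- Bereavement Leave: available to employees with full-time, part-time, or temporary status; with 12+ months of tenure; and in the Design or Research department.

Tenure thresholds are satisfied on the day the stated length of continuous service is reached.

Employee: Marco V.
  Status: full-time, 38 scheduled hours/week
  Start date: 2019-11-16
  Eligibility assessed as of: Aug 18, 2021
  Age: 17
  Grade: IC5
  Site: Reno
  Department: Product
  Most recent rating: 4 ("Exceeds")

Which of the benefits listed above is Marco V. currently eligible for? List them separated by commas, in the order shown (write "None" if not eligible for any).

Service from 2019-11-16 to Aug 18, 2021: 641 days.
Stock Purchase Plan — service 641 days ≥ 180 days ✓; grade IC5 ≥ IC3 ✓; dept Product ✗ → not eligible.
Medical Plan — status full-time ✗ (requires seasonal) → not eligible.
Short-Term Disability — 38 hrs/wk ≥ 25 ✓; grade IC5 ≥ IC2 ✓; age 17 < 25 ✗ → not eligible.
Employer Retirement Match — age 17 < 25 ✗ → not eligible.
Spot Bonus Program — status full-time ✓ (not excluded); service 641 days ≥ 30 days ✓; site Reno ✓ → eligible.
Bereavement Leave — status full-time ✓; service 641 days ≥ 12 months (≈360 days) ✓; dept Product ✗ → not eligible.

Spot Bonus Program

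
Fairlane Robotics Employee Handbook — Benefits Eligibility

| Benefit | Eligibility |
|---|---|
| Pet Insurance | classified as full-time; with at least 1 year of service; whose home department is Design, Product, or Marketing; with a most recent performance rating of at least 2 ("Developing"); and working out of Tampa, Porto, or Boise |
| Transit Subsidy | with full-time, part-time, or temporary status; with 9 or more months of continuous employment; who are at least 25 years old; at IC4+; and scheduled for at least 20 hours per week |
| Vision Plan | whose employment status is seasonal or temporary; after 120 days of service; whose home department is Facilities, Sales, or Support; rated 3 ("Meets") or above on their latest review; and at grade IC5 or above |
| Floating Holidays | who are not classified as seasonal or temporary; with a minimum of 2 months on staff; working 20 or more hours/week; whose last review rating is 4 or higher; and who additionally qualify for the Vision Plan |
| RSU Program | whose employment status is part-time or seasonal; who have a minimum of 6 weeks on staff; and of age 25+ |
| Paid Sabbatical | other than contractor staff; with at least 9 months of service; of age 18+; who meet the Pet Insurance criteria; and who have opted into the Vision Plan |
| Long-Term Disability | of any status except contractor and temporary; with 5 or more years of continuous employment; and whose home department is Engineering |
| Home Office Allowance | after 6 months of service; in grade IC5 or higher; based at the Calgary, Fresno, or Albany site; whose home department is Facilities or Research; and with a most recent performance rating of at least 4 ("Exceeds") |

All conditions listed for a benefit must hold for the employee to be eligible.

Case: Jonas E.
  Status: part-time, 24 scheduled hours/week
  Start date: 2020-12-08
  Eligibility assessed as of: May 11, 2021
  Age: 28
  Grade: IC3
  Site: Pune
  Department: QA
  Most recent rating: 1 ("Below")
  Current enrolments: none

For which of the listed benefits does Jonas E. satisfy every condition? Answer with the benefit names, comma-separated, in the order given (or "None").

RSU Program

Service from 2020-12-08 to May 11, 2021: 154 days.
Pet Insurance — status part-time ✗ (requires full-time) → not eligible.
Transit Subsidy — status part-time ✓; service 154 days < 9 months (≈270 days) ✗ → not eligible.
Vision Plan — status part-time ✗ (requires seasonal or temporary) → not eligible.
Floating Holidays — status part-time ✓ (not excluded); service 154 days ≥ 2 months (≈60 days) ✓; 24 hrs/wk ≥ 20 ✓; rating 1 < 4 ✗ → not eligible.
RSU Program — status part-time ✓; service 154 days ≥ 6 weeks (≈42 days) ✓; age 28 ≥ 25 ✓ → eligible.
Paid Sabbatical — status part-time ✓ (not excluded); service 154 days < 9 months (≈270 days) ✗ → not eligible.
Long-Term Disability — status part-time ✓ (not excluded); service 154 days < 5 years (≈1825 days) ✗ → not eligible.
Home Office Allowance — service 154 days < 6 months (≈180 days) ✗ → not eligible.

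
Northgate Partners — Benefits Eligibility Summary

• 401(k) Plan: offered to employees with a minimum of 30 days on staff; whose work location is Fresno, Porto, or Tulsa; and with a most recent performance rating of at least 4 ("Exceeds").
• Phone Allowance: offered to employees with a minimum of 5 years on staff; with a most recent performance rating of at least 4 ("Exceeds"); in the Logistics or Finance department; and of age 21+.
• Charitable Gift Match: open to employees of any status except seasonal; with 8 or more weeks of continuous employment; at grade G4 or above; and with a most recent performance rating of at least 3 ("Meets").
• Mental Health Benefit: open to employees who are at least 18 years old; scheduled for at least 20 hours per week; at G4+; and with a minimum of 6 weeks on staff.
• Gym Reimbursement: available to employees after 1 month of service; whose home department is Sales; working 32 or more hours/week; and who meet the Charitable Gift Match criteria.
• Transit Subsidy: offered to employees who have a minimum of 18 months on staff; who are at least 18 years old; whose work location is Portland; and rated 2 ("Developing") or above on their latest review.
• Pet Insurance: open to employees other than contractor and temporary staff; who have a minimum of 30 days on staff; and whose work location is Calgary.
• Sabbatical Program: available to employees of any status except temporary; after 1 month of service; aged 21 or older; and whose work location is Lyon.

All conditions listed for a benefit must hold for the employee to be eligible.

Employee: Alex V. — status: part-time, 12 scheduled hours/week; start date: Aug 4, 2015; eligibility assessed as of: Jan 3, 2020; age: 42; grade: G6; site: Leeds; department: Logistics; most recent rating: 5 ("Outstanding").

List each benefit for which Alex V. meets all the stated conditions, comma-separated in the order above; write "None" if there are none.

Charitable Gift Match

Service from Aug 4, 2015 to Jan 3, 2020: 1613 days.
401(k) Plan — service 1613 days ≥ 30 days ✓; site Leeds ✗ (not Fresno, Porto, or Tulsa) → not eligible.
Phone Allowance — service 1613 days < 5 years (≈1825 days) ✗ → not eligible.
Charitable Gift Match — status part-time ✓ (not excluded); service 1613 days ≥ 8 weeks (≈56 days) ✓; grade G6 ≥ G4 ✓; rating 5 ≥ 3 ✓ → eligible.
Mental Health Benefit — age 42 ≥ 18 ✓; 12 hrs/wk < 20 ✗ → not eligible.
Gym Reimbursement — service 1613 days ≥ 1 month (≈30 days) ✓; dept Logistics ✗ → not eligible.
Transit Subsidy — service 1613 days ≥ 18 months (≈540 days) ✓; age 42 ≥ 18 ✓; site Leeds ✗ (not Portland) → not eligible.
Pet Insurance — status part-time ✓ (not excluded); service 1613 days ≥ 30 days ✓; site Leeds ✗ (not Calgary) → not eligible.
Sabbatical Program — status part-time ✓ (not excluded); service 1613 days ≥ 1 month (≈30 days) ✓; age 42 ≥ 21 ✓; site Leeds ✗ (not Lyon) → not eligible.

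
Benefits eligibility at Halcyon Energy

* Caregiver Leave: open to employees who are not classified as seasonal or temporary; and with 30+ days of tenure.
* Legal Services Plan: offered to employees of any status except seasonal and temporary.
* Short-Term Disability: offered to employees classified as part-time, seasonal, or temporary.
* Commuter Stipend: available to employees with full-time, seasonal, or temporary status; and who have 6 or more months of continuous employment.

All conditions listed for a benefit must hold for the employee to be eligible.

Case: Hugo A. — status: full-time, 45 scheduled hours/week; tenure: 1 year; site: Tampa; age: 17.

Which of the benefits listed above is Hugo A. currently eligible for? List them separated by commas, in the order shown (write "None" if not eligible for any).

Caregiver Leave — status full-time ✓ (not excluded); service 1 year ≥ 30 days ✓ → eligible.
Legal Services Plan — status full-time ✓ (not excluded) → eligible.
Short-Term Disability — status full-time ✗ (requires part-time, seasonal, or temporary) → not eligible.
Commuter Stipend — status full-time ✓; service 1 year ≥ 6 months (≈180 days) ✓ → eligible.

Caregiver Leave, Legal Services Plan, Commuter Stipend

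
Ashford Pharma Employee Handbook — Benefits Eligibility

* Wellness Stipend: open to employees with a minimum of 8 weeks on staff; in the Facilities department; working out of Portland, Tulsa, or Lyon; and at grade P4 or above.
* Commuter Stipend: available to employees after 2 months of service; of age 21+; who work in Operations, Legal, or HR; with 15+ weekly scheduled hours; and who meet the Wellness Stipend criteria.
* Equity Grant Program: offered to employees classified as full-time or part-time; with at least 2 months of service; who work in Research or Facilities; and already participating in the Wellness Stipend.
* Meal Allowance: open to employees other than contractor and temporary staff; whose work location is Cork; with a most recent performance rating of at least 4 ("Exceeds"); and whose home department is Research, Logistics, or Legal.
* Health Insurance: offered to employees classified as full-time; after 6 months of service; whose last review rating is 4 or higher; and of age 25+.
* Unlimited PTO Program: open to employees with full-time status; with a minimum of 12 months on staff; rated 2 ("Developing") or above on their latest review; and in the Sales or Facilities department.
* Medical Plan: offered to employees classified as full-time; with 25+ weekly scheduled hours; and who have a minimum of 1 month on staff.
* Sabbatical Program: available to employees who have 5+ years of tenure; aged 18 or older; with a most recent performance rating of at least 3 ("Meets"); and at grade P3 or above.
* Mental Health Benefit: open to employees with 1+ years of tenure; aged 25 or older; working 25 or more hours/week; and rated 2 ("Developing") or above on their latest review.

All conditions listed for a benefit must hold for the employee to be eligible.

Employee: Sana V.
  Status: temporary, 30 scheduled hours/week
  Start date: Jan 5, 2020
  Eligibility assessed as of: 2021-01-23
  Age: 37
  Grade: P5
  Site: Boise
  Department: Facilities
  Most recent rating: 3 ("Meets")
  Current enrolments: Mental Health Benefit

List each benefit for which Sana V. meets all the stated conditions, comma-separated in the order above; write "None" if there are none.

Service from Jan 5, 2020 to 2021-01-23: 384 days.
Wellness Stipend — service 384 days ≥ 8 weeks (≈56 days) ✓; dept Facilities ✓; site Boise ✗ (not Portland, Tulsa, or Lyon) → not eligible.
Commuter Stipend — service 384 days ≥ 2 months (≈60 days) ✓; age 37 ≥ 21 ✓; dept Facilities ✗ → not eligible.
Equity Grant Program — status temporary ✗ (requires full-time or part-time) → not eligible.
Meal Allowance — status temporary ✗ (excluded) → not eligible.
Health Insurance — status temporary ✗ (requires full-time) → not eligible.
Unlimited PTO Program — status temporary ✗ (requires full-time) → not eligible.
Medical Plan — status temporary ✗ (requires full-time) → not eligible.
Sabbatical Program — service 384 days < 5 years (≈1825 days) ✗ → not eligible.
Mental Health Benefit — service 384 days ≥ 1 year (≈365 days) ✓; age 37 ≥ 25 ✓; 30 hrs/wk ≥ 25 ✓; rating 3 ≥ 2 ✓ → eligible.

Mental Health Benefit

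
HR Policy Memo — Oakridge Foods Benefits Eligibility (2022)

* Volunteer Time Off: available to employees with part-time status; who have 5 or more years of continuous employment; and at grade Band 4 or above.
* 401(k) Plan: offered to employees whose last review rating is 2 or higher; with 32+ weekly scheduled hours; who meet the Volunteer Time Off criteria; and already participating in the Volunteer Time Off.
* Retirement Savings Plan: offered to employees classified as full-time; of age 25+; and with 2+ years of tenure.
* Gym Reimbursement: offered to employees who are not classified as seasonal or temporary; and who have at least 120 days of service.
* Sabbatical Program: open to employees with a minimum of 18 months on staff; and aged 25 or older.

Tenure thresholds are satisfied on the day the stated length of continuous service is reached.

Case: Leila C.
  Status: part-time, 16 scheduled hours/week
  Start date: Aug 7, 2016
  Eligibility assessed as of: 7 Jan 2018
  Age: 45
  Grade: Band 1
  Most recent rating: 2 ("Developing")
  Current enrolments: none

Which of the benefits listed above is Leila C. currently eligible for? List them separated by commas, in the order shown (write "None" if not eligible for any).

Service from Aug 7, 2016 to 7 Jan 2018: 518 days.
Volunteer Time Off — status part-time ✓; service 518 days < 5 years (≈1825 days) ✗ → not eligible.
401(k) Plan — rating 2 ≥ 2 ✓; 16 hrs/wk < 32 ✗ → not eligible.
Retirement Savings Plan — status part-time ✗ (requires full-time) → not eligible.
Gym Reimbursement — status part-time ✓ (not excluded); service 518 days ≥ 120 days ✓ → eligible.
Sabbatical Program — service 518 days < 18 months (≈540 days) ✗ → not eligible.

Gym Reimbursement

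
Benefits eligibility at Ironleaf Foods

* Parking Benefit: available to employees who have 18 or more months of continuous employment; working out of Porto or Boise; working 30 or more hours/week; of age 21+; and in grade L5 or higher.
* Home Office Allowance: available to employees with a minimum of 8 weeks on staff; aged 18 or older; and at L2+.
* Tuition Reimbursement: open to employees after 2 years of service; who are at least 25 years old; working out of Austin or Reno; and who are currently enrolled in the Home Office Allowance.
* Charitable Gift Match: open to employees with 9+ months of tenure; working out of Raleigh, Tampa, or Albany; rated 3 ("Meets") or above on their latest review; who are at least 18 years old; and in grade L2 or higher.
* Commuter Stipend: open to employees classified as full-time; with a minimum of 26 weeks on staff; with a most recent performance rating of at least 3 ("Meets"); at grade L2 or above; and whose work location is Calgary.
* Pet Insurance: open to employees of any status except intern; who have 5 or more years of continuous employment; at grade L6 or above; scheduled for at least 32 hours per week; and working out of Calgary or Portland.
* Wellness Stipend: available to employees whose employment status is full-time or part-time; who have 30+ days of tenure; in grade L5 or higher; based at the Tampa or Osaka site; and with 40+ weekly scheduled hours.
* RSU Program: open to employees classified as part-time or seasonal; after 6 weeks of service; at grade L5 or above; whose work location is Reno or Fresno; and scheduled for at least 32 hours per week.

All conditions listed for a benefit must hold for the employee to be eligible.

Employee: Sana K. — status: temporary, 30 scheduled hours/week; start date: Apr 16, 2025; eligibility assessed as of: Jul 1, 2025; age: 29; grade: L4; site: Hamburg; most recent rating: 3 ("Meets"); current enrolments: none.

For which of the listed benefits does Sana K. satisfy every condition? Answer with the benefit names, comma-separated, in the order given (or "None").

Home Office Allowance

Service from Apr 16, 2025 to Jul 1, 2025: 76 days.
Parking Benefit — service 76 days < 18 months (≈540 days) ✗ → not eligible.
Home Office Allowance — service 76 days ≥ 8 weeks (≈56 days) ✓; age 29 ≥ 18 ✓; grade L4 ≥ L2 ✓ → eligible.
Tuition Reimbursement — service 76 days < 2 years (≈730 days) ✗ → not eligible.
Charitable Gift Match — service 76 days < 9 months (≈270 days) ✗ → not eligible.
Commuter Stipend — status temporary ✗ (requires full-time) → not eligible.
Pet Insurance — status temporary ✓ (not excluded); service 76 days < 5 years (≈1825 days) ✗ → not eligible.
Wellness Stipend — status temporary ✗ (requires full-time or part-time) → not eligible.
RSU Program — status temporary ✗ (requires part-time or seasonal) → not eligible.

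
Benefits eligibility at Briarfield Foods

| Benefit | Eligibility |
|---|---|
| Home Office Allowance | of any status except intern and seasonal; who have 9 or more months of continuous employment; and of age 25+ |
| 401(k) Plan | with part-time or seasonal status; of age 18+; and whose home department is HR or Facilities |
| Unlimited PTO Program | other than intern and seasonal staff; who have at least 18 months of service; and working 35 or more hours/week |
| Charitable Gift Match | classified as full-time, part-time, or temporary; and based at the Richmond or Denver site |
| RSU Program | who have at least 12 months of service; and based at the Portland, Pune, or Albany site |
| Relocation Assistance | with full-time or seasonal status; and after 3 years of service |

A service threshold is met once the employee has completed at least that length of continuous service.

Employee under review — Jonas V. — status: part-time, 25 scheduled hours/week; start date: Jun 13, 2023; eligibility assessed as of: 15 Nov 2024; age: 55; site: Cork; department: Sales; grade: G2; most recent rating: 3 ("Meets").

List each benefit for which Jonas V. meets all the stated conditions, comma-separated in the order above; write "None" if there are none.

Service from Jun 13, 2023 to 15 Nov 2024: 521 days.
Home Office Allowance — status part-time ✓ (not excluded); service 521 days ≥ 9 months (≈270 days) ✓; age 55 ≥ 25 ✓ → eligible.
401(k) Plan — status part-time ✓; age 55 ≥ 18 ✓; dept Sales ✗ → not eligible.
Unlimited PTO Program — status part-time ✓ (not excluded); service 521 days < 18 months (≈540 days) ✗ → not eligible.
Charitable Gift Match — status part-time ✓; site Cork ✗ (not Richmond or Denver) → not eligible.
RSU Program — service 521 days ≥ 12 months (≈360 days) ✓; site Cork ✗ (not Portland, Pune, or Albany) → not eligible.
Relocation Assistance — status part-time ✗ (requires full-time or seasonal) → not eligible.

Home Office Allowance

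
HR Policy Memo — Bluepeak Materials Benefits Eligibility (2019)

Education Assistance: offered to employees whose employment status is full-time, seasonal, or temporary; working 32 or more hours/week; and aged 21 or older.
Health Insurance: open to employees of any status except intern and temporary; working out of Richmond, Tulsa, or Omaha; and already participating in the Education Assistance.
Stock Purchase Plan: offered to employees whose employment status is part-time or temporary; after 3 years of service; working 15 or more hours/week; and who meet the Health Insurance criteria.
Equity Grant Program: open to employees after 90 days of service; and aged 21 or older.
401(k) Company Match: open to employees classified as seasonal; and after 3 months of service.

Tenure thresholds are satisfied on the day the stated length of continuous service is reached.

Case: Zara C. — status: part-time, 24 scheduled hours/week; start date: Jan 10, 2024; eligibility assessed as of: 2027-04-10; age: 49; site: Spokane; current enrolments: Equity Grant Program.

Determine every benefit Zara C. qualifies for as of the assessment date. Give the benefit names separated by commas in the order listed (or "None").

Service from Jan 10, 2024 to 2027-04-10: 1186 days.
Education Assistance — status part-time ✗ (requires full-time, seasonal, or temporary) → not eligible.
Health Insurance — status part-time ✓ (not excluded); site Spokane ✗ (not Richmond, Tulsa, or Omaha) → not eligible.
Stock Purchase Plan — status part-time ✓; service 1186 days ≥ 3 years (≈1095 days) ✓; 24 hrs/wk ≥ 15 ✓; not eligible for Health Insurance ✗ → not eligible.
Equity Grant Program — service 1186 days ≥ 90 days ✓; age 49 ≥ 21 ✓ → eligible.
401(k) Company Match — status part-time ✗ (requires seasonal) → not eligible.

Equity Grant Program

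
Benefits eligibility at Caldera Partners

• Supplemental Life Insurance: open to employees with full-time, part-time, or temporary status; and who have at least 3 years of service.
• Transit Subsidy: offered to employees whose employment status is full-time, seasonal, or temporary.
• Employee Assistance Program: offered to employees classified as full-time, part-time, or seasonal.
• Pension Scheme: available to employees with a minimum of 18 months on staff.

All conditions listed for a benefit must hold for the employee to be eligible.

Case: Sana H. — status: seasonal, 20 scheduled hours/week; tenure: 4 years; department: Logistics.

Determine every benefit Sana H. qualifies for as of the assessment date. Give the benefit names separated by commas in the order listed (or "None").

Supplemental Life Insurance — status seasonal ✗ (requires full-time, part-time, or temporary) → not eligible.
Transit Subsidy — status seasonal ✓ → eligible.
Employee Assistance Program — status seasonal ✓ → eligible.
Pension Scheme — service 4 years ≥ 18 months (≈540 days) ✓ → eligible.

Transit Subsidy, Employee Assistance Program, Pension Scheme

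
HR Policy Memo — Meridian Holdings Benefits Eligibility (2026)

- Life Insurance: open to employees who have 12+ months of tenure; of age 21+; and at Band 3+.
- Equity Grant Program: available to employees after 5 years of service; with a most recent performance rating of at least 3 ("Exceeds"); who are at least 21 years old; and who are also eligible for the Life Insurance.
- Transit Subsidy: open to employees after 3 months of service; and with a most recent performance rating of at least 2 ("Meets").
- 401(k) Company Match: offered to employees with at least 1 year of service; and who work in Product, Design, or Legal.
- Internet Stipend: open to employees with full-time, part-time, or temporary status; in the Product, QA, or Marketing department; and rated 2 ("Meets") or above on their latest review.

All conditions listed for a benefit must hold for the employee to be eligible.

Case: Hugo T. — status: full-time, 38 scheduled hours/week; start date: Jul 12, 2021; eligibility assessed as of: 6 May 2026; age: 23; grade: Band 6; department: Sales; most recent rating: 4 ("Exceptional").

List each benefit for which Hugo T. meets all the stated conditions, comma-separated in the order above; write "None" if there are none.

Service from Jul 12, 2021 to 6 May 2026: 1759 days.
Life Insurance — service 1759 days ≥ 12 months (≈360 days) ✓; age 23 ≥ 21 ✓; grade Band 6 ≥ Band 3 ✓ → eligible.
Equity Grant Program — service 1759 days < 5 years (≈1825 days) ✗ → not eligible.
Transit Subsidy — service 1759 days ≥ 3 months (≈90 days) ✓; rating 4 ≥ 2 ✓ → eligible.
401(k) Company Match — service 1759 days ≥ 1 year (≈365 days) ✓; dept Sales ✗ → not eligible.
Internet Stipend — status full-time ✓; dept Sales ✗ → not eligible.

Life Insurance, Transit Subsidy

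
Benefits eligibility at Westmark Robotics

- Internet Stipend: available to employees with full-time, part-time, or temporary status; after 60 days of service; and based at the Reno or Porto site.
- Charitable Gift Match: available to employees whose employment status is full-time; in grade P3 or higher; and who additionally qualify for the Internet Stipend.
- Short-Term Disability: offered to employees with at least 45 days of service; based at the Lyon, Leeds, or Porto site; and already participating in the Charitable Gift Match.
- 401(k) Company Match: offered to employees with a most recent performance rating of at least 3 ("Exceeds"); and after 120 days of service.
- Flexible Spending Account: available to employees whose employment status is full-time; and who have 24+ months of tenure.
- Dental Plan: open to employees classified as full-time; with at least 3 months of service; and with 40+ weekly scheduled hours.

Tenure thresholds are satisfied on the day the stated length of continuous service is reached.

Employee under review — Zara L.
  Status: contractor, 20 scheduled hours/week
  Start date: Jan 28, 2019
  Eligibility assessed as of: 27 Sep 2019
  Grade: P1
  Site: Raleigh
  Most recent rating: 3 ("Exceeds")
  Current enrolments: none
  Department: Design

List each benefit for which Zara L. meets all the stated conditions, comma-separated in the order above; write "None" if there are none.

401(k) Company Match

Service from Jan 28, 2019 to 27 Sep 2019: 242 days.
Internet Stipend — status contractor ✗ (requires full-time, part-time, or temporary) → not eligible.
Charitable Gift Match — status contractor ✗ (requires full-time) → not eligible.
Short-Term Disability — service 242 days ≥ 45 days ✓; site Raleigh ✗ (not Lyon, Leeds, or Porto) → not eligible.
401(k) Company Match — rating 3 ≥ 3 ✓; service 242 days ≥ 120 days ✓ → eligible.
Flexible Spending Account — status contractor ✗ (requires full-time) → not eligible.
Dental Plan — status contractor ✗ (requires full-time) → not eligible.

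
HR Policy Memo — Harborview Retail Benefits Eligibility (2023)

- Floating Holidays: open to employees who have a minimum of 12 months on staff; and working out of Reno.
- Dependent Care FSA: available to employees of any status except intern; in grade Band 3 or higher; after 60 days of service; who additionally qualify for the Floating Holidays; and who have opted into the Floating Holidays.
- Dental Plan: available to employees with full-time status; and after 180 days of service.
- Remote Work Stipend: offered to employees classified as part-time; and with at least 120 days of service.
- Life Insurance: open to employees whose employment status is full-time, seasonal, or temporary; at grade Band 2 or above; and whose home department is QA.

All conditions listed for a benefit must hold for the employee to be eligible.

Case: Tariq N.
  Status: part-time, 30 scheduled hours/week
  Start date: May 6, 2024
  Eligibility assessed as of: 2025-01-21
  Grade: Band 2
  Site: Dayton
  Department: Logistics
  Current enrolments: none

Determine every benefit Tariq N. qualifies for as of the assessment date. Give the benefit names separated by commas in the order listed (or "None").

Service from May 6, 2024 to 2025-01-21: 260 days.
Floating Holidays — service 260 days < 12 months (≈360 days) ✗ → not eligible.
Dependent Care FSA — status part-time ✓ (not excluded); grade Band 2 < Band 3 ✗ → not eligible.
Dental Plan — status part-time ✗ (requires full-time) → not eligible.
Remote Work Stipend — status part-time ✓; service 260 days ≥ 120 days ✓ → eligible.
Life Insurance — status part-time ✗ (requires full-time, seasonal, or temporary) → not eligible.

Remote Work Stipend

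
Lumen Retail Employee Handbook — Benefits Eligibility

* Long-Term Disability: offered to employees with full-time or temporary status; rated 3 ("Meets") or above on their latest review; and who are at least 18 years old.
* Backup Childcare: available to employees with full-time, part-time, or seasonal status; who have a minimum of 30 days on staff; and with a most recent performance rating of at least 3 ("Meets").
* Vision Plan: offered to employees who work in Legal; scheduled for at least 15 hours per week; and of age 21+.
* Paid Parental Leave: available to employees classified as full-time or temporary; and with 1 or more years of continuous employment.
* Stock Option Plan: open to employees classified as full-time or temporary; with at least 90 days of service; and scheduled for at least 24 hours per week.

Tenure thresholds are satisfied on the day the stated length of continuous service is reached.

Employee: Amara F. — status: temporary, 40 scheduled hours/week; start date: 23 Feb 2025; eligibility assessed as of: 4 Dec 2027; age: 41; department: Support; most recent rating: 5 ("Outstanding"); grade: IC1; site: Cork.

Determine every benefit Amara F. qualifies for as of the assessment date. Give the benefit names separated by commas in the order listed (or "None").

Service from 23 Feb 2025 to 4 Dec 2027: 1014 days.
Long-Term Disability — status temporary ✓; rating 5 ≥ 3 ✓; age 41 ≥ 18 ✓ → eligible.
Backup Childcare — status temporary ✗ (requires full-time, part-time, or seasonal) → not eligible.
Vision Plan — dept Support ✗ → not eligible.
Paid Parental Leave — status temporary ✓; service 1014 days ≥ 1 year (≈365 days) ✓ → eligible.
Stock Option Plan — status temporary ✓; service 1014 days ≥ 90 days ✓; 40 hrs/wk ≥ 24 ✓ → eligible.

Long-Term Disability, Paid Parental Leave, Stock Option Plan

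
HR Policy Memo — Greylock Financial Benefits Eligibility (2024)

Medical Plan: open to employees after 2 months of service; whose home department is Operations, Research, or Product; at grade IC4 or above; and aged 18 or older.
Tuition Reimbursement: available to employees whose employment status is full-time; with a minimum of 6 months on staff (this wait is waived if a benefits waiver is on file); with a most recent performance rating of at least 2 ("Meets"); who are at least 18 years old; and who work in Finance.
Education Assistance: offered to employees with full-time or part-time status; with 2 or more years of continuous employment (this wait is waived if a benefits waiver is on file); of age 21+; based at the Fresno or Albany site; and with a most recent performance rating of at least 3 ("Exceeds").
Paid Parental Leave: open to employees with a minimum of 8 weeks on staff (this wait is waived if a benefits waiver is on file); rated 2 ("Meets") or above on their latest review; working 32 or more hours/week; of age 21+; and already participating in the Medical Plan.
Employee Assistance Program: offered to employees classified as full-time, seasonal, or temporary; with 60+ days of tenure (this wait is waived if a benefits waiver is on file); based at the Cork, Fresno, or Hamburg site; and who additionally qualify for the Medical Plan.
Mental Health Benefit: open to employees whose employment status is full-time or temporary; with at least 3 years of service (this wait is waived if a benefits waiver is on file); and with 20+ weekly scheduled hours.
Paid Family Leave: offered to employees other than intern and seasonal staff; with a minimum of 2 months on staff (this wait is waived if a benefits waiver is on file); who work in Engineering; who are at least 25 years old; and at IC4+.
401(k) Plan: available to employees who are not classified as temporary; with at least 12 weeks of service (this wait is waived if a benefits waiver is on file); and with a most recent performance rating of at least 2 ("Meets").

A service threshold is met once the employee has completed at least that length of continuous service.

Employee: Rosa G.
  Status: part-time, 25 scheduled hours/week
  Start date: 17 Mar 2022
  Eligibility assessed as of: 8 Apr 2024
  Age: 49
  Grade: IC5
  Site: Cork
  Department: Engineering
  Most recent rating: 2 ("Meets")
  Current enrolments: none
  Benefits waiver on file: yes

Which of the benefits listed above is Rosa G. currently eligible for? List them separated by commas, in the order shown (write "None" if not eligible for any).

Paid Family Leave, 401(k) Plan

Service from 17 Mar 2022 to 8 Apr 2024: 753 days.
Medical Plan — service 753 days ≥ 2 months (≈60 days) ✓; dept Engineering ✗ → not eligible.
Tuition Reimbursement — status part-time ✗ (requires full-time) → not eligible.
Education Assistance — status part-time ✓; benefits waiver on file ✓; age 49 ≥ 21 ✓; site Cork ✗ (not Fresno or Albany) → not eligible.
Paid Parental Leave — benefits waiver on file ✓; rating 2 ≥ 2 ✓; 25 hrs/wk < 32 ✗ → not eligible.
Employee Assistance Program — status part-time ✗ (requires full-time, seasonal, or temporary) → not eligible.
Mental Health Benefit — status part-time ✗ (requires full-time or temporary) → not eligible.
Paid Family Leave — status part-time ✓ (not excluded); benefits waiver on file ✓; dept Engineering ✓; age 49 ≥ 25 ✓; grade IC5 ≥ IC4 ✓ → eligible.
401(k) Plan — status part-time ✓ (not excluded); benefits waiver on file ✓; rating 2 ≥ 2 ✓ → eligible.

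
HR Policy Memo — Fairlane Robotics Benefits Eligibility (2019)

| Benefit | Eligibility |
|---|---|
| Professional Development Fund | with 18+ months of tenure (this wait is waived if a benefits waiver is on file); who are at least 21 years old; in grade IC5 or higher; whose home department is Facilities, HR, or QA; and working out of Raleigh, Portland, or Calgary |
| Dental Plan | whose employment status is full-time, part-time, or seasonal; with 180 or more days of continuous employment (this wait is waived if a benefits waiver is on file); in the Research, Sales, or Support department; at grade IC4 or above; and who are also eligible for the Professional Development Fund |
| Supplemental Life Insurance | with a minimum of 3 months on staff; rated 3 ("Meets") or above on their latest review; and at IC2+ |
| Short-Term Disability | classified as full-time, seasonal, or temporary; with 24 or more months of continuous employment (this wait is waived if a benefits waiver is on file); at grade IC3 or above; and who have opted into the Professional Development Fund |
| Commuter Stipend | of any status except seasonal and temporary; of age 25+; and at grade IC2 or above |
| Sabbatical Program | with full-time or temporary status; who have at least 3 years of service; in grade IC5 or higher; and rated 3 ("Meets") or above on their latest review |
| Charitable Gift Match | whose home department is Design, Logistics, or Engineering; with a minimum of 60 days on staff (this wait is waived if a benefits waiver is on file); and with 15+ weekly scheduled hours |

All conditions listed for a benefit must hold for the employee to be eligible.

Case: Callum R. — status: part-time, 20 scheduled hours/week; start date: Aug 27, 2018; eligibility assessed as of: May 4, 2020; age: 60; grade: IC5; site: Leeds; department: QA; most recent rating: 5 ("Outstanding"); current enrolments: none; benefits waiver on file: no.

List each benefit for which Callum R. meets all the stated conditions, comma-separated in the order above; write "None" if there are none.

Supplemental Life Insurance, Commuter Stipend

Service from Aug 27, 2018 to May 4, 2020: 616 days.
Professional Development Fund — no waiver, service 616 days ≥ 18 months (≈540 days) ✓; age 60 ≥ 21 ✓; grade IC5 ≥ IC5 ✓; dept QA ✓; site Leeds ✗ (not Raleigh, Portland, or Calgary) → not eligible.
Dental Plan — status part-time ✓; no waiver, service 616 days ≥ 180 days ✓; dept QA ✗ → not eligible.
Supplemental Life Insurance — service 616 days ≥ 3 months (≈90 days) ✓; rating 5 ≥ 3 ✓; grade IC5 ≥ IC2 ✓ → eligible.
Short-Term Disability — status part-time ✗ (requires full-time, seasonal, or temporary) → not eligible.
Commuter Stipend — status part-time ✓ (not excluded); age 60 ≥ 25 ✓; grade IC5 ≥ IC2 ✓ → eligible.
Sabbatical Program — status part-time ✗ (requires full-time or temporary) → not eligible.
Charitable Gift Match — dept QA ✗ → not eligible.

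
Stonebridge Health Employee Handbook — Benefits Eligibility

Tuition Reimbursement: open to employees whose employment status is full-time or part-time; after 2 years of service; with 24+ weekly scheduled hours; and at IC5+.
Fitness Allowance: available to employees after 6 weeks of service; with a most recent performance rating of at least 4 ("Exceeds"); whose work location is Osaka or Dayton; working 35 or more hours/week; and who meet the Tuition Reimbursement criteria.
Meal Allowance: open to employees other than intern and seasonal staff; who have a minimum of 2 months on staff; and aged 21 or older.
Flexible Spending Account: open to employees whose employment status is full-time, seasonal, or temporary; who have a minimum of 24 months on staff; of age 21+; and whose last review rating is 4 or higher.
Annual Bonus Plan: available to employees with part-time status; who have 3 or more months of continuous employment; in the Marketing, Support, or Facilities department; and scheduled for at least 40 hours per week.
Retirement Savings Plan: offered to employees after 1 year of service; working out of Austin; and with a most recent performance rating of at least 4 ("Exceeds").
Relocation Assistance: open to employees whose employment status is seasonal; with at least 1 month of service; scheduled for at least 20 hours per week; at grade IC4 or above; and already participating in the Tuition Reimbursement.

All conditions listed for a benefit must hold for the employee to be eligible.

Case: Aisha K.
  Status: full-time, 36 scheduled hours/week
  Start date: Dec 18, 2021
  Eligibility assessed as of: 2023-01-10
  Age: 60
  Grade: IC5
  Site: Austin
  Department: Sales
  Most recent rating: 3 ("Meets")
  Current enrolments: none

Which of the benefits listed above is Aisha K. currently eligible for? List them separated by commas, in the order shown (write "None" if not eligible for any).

Meal Allowance

Service from Dec 18, 2021 to 2023-01-10: 388 days.
Tuition Reimbursement — status full-time ✓; service 388 days < 2 years (≈730 days) ✗ → not eligible.
Fitness Allowance — service 388 days ≥ 6 weeks (≈42 days) ✓; rating 3 < 4 ✗ → not eligible.
Meal Allowance — status full-time ✓ (not excluded); service 388 days ≥ 2 months (≈60 days) ✓; age 60 ≥ 21 ✓ → eligible.
Flexible Spending Account — status full-time ✓; service 388 days < 24 months (≈720 days) ✗ → not eligible.
Annual Bonus Plan — status full-time ✗ (requires part-time) → not eligible.
Retirement Savings Plan — service 388 days ≥ 1 year (≈365 days) ✓; site Austin ✓; rating 3 < 4 ✗ → not eligible.
Relocation Assistance — status full-time ✗ (requires seasonal) → not eligible.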